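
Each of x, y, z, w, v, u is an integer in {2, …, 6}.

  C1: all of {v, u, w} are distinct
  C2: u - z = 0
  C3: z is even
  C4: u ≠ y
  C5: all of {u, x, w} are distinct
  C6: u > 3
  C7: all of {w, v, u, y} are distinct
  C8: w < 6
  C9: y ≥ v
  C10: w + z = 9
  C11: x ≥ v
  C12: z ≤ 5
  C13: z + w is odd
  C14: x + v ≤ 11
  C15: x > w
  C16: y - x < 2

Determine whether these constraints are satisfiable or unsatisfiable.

Setting (x, y, z, w, v, u) = (6, 6, 4, 5, 2, 4) satisfies everything: constraint 2: u - z = 0; constraint 10: w + z = 9; constraint 14: x + v = 8, and the others follow.

Satisfiable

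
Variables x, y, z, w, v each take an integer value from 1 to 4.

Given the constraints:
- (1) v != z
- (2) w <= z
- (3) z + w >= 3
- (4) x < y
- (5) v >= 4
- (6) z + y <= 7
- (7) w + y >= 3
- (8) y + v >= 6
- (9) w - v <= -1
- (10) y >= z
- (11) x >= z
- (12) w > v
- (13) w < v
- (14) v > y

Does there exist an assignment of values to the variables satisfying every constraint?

Constraints 2, 4, 11, 12, and 14 give w ≤ z, z ≤ x, x < y, y < v, v < w. Chaining: w ≤ z ≤ x < y < v < w, which forces w < w — impossible.

Unsatisfiable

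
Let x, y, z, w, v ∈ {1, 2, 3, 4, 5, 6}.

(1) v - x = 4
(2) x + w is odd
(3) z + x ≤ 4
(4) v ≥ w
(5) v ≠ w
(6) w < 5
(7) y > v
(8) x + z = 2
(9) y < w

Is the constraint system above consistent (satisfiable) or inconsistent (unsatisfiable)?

Constraints 4, 7, and 9 give y < w, w ≤ v, v < y. Chaining: y < w ≤ v < y, which forces y < y — impossible.

Unsatisfiable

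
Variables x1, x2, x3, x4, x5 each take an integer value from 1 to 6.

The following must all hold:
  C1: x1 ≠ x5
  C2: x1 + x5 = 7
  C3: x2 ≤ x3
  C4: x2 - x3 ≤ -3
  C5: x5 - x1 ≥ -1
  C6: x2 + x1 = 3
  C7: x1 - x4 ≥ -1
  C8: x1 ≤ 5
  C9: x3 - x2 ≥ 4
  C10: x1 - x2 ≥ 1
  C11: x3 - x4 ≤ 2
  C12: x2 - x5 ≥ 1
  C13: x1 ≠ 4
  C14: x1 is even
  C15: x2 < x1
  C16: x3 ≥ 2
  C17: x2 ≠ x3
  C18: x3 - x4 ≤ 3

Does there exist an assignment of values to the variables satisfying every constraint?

Unsatisfiable

Constraints 5, 7, 9, 11, and 12 give x4 − x3 ≥ -2, x3 − x2 ≥ 4, x2 − x5 ≥ 1, x5 − x1 ≥ -1, x1 − x4 ≥ -1.
Adding all 5 inequalities: the left sides telescope to 0, and the right sides sum to (-2) + 4 + 1 + (-1) + (-1) = 1. So 0 ≥ 1, which is false.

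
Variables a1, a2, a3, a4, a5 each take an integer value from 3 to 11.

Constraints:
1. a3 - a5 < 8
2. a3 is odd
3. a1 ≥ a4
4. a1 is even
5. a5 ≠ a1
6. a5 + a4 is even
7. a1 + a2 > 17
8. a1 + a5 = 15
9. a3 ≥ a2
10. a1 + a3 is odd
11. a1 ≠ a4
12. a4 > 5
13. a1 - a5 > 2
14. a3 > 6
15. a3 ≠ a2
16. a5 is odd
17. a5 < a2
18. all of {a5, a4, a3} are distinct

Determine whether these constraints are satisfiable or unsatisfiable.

Take a1 = 10, a2 = 10, a3 = 11, a4 = 7, a5 = 5. Then constraint 1: a3 - a5 = 6; constraint 7: a1 + a2 = 20; constraint 8: a1 + a5 = 15, and every other listed constraint is also met.

Satisfiable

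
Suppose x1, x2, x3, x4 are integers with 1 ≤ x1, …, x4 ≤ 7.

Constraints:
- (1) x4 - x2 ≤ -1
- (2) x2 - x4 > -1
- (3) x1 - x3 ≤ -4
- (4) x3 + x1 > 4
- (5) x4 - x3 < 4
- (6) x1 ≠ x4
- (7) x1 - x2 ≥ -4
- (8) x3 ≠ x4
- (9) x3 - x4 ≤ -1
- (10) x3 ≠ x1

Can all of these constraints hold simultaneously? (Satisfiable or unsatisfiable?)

Constraints 1, 3, 7, and 9 give x3 − x1 ≥ 4, x1 − x2 ≥ -4, x2 − x4 ≥ 1, x4 − x3 ≥ 1.
Adding all 4 inequalities: the left sides telescope to 0, and the right sides sum to 4 + (-4) + 1 + 1 = 2. So 0 ≥ 2, which is false.

Unsatisfiable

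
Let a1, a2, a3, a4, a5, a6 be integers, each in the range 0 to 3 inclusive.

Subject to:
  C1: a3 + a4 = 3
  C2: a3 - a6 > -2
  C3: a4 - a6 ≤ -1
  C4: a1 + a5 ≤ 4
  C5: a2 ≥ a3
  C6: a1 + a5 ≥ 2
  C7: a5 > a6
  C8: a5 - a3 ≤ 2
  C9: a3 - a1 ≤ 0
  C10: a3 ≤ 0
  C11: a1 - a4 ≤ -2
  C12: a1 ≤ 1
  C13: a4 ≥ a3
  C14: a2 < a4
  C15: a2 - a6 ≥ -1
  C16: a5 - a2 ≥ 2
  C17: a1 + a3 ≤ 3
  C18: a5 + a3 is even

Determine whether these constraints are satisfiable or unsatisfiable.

Unsatisfiable

Constraints 3, 8, 9, 11, 15, and 16 give a4 − a1 ≥ 2, a1 − a3 ≥ 0, a3 − a5 ≥ -2, a5 − a2 ≥ 2, a2 − a6 ≥ -1, a6 − a4 ≥ 1.
Adding all 6 inequalities: the left sides telescope to 0, and the right sides sum to 2 + 0 + (-2) + 2 + (-1) + 1 = 2. So 0 ≥ 2, which is false.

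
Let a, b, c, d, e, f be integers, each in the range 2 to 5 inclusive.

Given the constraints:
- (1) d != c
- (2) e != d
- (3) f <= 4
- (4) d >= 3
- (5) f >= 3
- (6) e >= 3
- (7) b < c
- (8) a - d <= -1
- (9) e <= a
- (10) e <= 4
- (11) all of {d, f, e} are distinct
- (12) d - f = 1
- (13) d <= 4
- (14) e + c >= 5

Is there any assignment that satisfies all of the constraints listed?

Unsatisfiable

Constraints 3, 4, 5, 6, 10, and 13 confine each of d, f, e to the 2 values {3, 4}.
Constraint 11 requires all 3 of them to be distinct, but only 2 values are available — impossible by the pigeonhole principle.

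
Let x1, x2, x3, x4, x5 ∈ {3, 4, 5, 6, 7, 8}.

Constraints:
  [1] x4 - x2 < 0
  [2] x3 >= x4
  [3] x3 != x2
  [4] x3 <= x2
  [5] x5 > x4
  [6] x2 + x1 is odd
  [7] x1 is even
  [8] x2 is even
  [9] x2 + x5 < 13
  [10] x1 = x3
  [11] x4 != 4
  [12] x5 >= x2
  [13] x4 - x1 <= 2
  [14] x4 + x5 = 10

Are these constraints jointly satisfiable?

Constraint 8 makes x2 even and constraint 7 makes x1 even, so x2 + x1 must be even. Constraint 6 says x2 + x1 is odd — contradiction.

Unsatisfiable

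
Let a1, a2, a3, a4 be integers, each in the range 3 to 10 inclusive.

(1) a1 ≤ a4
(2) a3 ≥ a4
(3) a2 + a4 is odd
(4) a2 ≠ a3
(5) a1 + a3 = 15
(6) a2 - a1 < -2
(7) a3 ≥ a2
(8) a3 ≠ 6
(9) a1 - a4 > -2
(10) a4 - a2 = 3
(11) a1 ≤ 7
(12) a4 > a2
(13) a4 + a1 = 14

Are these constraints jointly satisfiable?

Satisfiable

Take a1 = 7, a2 = 4, a3 = 8, a4 = 7. Then constraint 5: a1 + a3 = 15; constraint 6: a2 - a1 = -3; constraint 9: a1 - a4 = 0, and every other listed constraint is also met.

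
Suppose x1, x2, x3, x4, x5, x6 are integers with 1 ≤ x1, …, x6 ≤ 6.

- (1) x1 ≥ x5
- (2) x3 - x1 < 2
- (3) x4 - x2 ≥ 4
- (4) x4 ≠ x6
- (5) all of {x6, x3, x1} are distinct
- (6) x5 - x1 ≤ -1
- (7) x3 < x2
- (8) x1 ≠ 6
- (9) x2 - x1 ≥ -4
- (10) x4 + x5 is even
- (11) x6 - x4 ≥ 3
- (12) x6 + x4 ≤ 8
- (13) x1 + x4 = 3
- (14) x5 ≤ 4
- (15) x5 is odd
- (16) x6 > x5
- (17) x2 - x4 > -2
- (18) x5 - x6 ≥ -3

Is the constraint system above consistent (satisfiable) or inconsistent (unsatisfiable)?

Constraints 3, 6, 9, 11, and 18 give x4 − x2 ≥ 4, x2 − x1 ≥ -4, x1 − x5 ≥ 1, x5 − x6 ≥ -3, x6 − x4 ≥ 3.
Adding all 5 inequalities: the left sides telescope to 0, and the right sides sum to 4 + (-4) + 1 + (-3) + 3 = 1. So 0 ≥ 1, which is false.

Unsatisfiable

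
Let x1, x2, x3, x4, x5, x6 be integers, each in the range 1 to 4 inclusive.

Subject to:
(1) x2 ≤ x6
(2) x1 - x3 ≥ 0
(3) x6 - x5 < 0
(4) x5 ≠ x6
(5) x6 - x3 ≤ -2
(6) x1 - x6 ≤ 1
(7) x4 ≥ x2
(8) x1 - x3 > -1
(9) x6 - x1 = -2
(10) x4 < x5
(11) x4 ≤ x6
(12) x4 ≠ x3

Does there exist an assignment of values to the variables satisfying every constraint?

Constraints 2, 5, and 6 give x3 − x6 ≥ 2, x6 − x1 ≥ -1, x1 − x3 ≥ 0.
Adding all 3 inequalities: the left sides telescope to 0, and the right sides sum to 2 + (-1) + 0 = 1. So 0 ≥ 1, which is false.

Unsatisfiable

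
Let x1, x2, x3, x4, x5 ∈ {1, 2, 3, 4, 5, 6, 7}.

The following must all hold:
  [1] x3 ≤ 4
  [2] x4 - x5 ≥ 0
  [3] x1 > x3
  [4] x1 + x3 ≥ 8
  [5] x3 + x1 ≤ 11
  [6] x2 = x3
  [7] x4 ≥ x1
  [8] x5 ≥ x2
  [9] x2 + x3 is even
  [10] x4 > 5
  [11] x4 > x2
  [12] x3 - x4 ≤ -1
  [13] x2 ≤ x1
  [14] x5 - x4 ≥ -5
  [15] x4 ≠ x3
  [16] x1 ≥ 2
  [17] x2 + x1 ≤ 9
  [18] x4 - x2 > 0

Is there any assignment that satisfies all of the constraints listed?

Take x1 = 6, x2 = 3, x3 = 3, x4 = 6, x5 = 3. Then constraint 2: x4 - x5 = 3; constraint 4: x1 + x3 = 9, and every other listed constraint is also met.

Satisfiable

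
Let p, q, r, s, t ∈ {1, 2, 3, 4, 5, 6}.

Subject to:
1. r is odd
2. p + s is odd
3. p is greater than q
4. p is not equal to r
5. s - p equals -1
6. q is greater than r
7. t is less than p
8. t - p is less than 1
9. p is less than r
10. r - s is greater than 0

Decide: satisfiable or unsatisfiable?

Constraints 3, 6, and 9 give q < p, p < r, r < q. Chaining: q < p < r < q, which forces q < q — impossible.

Unsatisfiable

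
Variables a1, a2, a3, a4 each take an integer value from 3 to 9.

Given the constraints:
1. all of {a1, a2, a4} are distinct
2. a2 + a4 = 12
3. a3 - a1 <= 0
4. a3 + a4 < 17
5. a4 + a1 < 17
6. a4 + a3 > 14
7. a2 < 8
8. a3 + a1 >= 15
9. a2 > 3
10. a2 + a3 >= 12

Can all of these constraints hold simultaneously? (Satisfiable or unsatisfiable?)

One satisfying assignment is a1 = 9, a2 = 5, a3 = 9, a4 = 7.
For the less obvious constraints — constraint 2: a2 + a4 = 12; constraint 3: a3 - a1 = 0; constraint 4: a3 + a4 = 16 — and the others hold by inspection.

Satisfiable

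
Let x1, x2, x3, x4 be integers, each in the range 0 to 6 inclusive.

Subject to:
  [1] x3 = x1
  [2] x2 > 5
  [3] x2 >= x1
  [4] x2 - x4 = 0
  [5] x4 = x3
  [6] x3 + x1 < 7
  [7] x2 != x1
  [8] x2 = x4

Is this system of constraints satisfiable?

Unsatisfiable

From constraints 1, 5, and 8, x2 = x4 = x3 = x1, so x2 = x1. But constraint 7 says x2 ≠ x1. Contradiction.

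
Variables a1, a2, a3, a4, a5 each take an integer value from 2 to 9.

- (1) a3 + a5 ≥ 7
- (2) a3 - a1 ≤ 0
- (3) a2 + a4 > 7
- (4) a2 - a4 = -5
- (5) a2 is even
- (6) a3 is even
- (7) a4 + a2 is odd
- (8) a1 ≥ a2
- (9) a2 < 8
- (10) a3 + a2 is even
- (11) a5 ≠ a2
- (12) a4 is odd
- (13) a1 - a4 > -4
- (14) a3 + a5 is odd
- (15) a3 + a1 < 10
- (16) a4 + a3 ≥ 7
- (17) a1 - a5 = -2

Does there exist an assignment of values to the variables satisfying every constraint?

One satisfying assignment is a1 = 5, a2 = 2, a3 = 2, a4 = 7, a5 = 7.
For the less obvious constraints — constraint 1: a3 + a5 = 9; constraint 2: a3 - a1 = -3; constraint 3: a2 + a4 = 9 — and the others hold by inspection.

Satisfiable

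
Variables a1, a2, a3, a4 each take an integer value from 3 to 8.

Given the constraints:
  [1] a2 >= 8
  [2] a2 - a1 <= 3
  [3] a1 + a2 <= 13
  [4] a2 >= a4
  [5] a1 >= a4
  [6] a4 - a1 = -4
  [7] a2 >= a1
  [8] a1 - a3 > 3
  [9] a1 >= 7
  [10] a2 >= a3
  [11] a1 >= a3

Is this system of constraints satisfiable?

From constraint 9: a1 ≥ 7. From constraint 1: a2 ≥ 8. Hence a1 + a2 ≥ 15. But constraint 3 requires a1 + a2 ≤ 13, and 13 < 15. Contradiction.

Unsatisfiable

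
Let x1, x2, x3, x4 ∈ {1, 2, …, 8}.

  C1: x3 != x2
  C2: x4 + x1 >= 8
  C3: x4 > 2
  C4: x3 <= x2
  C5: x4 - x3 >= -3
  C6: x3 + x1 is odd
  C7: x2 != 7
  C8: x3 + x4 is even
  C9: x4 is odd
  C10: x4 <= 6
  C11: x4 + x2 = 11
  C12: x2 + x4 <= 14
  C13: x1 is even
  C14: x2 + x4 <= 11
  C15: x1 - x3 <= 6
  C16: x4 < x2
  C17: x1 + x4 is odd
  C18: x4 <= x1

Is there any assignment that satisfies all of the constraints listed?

Satisfiable

Try x1 = 8, x2 = 8, x3 = 3, x4 = 3.
Check constraint 2: x4 + x1 = 11; constraint 5: x4 - x3 = 0; constraint 11: x4 + x2 = 11. The remaining constraints are straightforward to verify.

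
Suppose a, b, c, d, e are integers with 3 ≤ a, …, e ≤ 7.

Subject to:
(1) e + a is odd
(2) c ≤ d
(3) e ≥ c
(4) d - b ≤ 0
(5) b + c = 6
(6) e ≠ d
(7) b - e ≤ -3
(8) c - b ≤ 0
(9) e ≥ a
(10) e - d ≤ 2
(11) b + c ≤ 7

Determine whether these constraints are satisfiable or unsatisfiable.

Constraints 4, 7, and 10 give e − b ≥ 3, b − d ≥ 0, d − e ≥ -2.
Adding all 3 inequalities: the left sides telescope to 0, and the right sides sum to 3 + 0 + (-2) = 1. So 0 ≥ 1, which is false.

Unsatisfiable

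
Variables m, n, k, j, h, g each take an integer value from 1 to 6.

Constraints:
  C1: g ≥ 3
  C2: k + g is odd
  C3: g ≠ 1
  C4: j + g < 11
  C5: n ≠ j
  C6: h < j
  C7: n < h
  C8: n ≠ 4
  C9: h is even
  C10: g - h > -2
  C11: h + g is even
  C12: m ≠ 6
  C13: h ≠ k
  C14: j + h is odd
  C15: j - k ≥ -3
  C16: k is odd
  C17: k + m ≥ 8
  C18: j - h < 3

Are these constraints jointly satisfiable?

One satisfying assignment is m = 5, n = 2, k = 5, j = 5, h = 4, g = 4.
For the less obvious constraints — constraint 4: j + g = 9; constraint 10: g - h = 0 — and the others hold by inspection.

Satisfiable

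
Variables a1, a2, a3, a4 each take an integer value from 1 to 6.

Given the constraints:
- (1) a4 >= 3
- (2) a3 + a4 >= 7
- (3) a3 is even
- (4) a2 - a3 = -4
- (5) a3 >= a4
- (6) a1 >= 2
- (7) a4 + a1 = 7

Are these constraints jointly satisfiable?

Satisfiable

The assignment a1 = 3, a2 = 2, a3 = 6, a4 = 4 works:
  constraint 2 holds since a3 + a4 = 10.
  constraint 4 holds since a2 - a3 = -4.
The rest check out directly.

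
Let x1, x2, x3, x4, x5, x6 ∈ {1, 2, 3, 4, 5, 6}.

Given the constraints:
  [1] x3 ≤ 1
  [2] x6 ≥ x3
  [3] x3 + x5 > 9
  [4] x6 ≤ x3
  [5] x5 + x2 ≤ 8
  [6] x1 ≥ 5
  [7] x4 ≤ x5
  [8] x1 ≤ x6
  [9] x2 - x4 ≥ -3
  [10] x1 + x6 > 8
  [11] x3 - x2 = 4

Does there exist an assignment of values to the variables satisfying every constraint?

Unsatisfiable

From constraints 6 and 8: x6 ≥ x1 and x1 ≥ 5, so x6 ≥ 5. From constraints 1 and 4: x6 ≤ x3 and x3 ≤ 1, so x6 ≤ 1. But 1 < 5, so no value of x6 works.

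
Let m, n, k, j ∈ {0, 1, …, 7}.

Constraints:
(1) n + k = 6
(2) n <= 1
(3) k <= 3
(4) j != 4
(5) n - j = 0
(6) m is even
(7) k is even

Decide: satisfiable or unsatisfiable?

Unsatisfiable

From constraint 2: n ≤ 1. From constraint 3: k ≤ 3. Hence n + k ≤ 4. But constraint 1 requires n + k = 6, and 6 > 4. Contradiction.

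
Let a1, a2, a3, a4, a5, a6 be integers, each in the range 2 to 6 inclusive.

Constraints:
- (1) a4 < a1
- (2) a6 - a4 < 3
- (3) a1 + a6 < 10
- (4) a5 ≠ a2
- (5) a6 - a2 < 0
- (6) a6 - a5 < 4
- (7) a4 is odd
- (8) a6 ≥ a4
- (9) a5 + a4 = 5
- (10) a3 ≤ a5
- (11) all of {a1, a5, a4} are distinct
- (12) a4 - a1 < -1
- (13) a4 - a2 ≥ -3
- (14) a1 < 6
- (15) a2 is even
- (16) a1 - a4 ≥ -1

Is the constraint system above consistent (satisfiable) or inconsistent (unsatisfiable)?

Satisfiable

Take a1 = 5, a2 = 4, a3 = 2, a4 = 3, a5 = 2, a6 = 3. Then constraint 2: a6 - a4 = 0; constraint 3: a1 + a6 = 8; constraint 5: a6 - a2 = -1, and every other listed constraint is also met.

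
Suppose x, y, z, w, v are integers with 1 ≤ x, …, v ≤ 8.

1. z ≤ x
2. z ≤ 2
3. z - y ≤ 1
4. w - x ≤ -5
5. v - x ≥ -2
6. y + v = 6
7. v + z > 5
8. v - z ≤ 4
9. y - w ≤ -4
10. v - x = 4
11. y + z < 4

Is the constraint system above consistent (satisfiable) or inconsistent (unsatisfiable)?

Unsatisfiable

Constraints 3, 4, 5, 8, and 9 give z − v ≥ -4, v − x ≥ -2, x − w ≥ 5, w − y ≥ 4, y − z ≥ -1.
Adding all 5 inequalities: the left sides telescope to 0, and the right sides sum to (-4) + (-2) + 5 + 4 + (-1) = 2. So 0 ≥ 2, which is false.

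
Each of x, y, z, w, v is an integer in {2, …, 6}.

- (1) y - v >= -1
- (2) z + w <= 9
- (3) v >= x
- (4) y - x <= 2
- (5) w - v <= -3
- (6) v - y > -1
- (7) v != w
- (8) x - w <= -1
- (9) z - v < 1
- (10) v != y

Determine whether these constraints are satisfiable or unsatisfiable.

Unsatisfiable

Constraints 1, 4, 5, and 8 give v − w ≥ 3, w − x ≥ 1, x − y ≥ -2, y − v ≥ -1.
Adding all 4 inequalities: the left sides telescope to 0, and the right sides sum to 3 + 1 + (-2) + (-1) = 1. So 0 ≥ 1, which is false.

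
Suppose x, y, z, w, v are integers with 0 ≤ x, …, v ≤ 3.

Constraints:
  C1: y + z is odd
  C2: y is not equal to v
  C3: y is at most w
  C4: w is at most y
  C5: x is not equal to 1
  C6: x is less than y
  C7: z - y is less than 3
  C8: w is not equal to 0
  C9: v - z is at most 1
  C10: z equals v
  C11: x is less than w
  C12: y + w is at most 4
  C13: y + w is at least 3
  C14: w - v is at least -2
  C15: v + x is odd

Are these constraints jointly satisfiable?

The assignment x = 0, y = 2, z = 3, w = 2, v = 3 works:
  constraint 7 holds since z - y = 1.
  constraint 9 holds since v - z = 0.
The rest check out directly.

Satisfiable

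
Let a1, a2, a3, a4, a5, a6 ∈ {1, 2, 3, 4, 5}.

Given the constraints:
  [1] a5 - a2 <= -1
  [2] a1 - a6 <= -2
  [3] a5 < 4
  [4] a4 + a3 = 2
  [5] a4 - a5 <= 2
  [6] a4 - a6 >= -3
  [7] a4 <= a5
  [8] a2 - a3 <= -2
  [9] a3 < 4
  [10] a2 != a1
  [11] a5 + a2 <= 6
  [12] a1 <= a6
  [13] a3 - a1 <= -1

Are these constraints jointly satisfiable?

Unsatisfiable

Constraints 1, 2, 5, 6, 8, and 13 give a1 − a3 ≥ 1, a3 − a2 ≥ 2, a2 − a5 ≥ 1, a5 − a4 ≥ -2, a4 − a6 ≥ -3, a6 − a1 ≥ 2.
Adding all 6 inequalities: the left sides telescope to 0, and the right sides sum to 1 + 2 + 1 + (-2) + (-3) + 2 = 1. So 0 ≥ 1, which is false.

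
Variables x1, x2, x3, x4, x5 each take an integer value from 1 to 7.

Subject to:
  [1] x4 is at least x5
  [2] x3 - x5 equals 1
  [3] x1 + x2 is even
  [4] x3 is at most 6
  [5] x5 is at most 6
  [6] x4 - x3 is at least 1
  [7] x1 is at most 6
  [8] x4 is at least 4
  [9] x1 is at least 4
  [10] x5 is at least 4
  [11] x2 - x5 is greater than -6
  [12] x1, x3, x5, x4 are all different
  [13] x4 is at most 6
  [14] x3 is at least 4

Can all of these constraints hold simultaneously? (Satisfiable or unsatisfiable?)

Unsatisfiable

Constraints 4, 5, 7, 8, 9, 10, 13, and 14 confine each of x1, x3, x5, x4 to the 3 values {4, …, 6}.
Constraint 12 requires all 4 of them to be distinct, but only 3 values are available — impossible by the pigeonhole principle.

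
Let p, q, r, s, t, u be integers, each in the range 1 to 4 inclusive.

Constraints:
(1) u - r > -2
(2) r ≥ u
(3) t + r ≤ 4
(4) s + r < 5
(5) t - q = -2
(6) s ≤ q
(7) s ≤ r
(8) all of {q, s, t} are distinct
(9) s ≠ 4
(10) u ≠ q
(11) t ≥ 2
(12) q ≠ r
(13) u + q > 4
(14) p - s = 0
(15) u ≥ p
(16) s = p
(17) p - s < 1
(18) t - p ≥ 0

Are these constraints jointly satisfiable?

Satisfiable

Setting (p, q, r, s, t, u) = (1, 4, 1, 1, 2, 1) satisfies everything: constraint 1: u - r = 0; constraint 3: t + r = 3, and the others follow.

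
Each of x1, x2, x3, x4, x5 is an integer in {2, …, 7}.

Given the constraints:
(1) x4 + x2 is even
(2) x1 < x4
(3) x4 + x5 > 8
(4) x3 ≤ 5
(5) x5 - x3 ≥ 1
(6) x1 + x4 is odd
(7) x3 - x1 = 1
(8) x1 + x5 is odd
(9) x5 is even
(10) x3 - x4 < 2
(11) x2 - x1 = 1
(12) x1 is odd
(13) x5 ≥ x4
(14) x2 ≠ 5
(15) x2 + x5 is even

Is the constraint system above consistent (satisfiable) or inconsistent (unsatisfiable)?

Take x1 = 3, x2 = 4, x3 = 4, x4 = 4, x5 = 6. Then constraint 3: x4 + x5 = 10; constraint 5: x5 - x3 = 2, and every other listed constraint is also met.

Satisfiable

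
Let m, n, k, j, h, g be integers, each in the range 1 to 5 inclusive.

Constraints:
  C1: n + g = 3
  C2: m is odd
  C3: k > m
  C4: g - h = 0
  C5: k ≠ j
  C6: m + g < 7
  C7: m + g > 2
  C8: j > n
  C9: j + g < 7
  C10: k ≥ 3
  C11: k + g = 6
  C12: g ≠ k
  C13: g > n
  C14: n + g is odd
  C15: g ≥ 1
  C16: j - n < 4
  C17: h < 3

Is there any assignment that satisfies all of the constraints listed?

Take m = 3, n = 1, k = 4, j = 3, h = 2, g = 2. Then constraint 1: n + g = 3; constraint 4: g - h = 0, and every other listed constraint is also met.

Satisfiable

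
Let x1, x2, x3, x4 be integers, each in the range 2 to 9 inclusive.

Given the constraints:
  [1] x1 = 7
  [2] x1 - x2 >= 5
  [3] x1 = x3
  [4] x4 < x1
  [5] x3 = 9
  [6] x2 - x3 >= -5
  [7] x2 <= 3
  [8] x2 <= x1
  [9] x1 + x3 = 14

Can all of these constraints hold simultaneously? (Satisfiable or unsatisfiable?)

Constraint 1 fixes x1 = 7 and constraint 5 fixes x3 = 9, but constraint 3 requires x1 = x3. Since 7 ≠ 9, contradiction.

Unsatisfiable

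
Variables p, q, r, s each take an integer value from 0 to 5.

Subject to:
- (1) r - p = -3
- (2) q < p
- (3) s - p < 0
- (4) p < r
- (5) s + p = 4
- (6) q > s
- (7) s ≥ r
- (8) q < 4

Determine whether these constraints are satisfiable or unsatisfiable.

Constraints 2, 4, 6, and 7 give r ≤ s, s < q, q < p, p < r. Chaining: r ≤ s < q < p < r, which forces r < r — impossible.

Unsatisfiable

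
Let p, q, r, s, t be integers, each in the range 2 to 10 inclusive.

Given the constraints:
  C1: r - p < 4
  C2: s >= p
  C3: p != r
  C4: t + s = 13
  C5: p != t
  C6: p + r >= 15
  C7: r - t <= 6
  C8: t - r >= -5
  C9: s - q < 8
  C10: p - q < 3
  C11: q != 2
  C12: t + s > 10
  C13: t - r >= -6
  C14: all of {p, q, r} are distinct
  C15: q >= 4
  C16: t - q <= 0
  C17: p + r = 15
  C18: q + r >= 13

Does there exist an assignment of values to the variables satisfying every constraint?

Satisfiable

Setting (p, q, r, s, t) = (6, 4, 9, 9, 4) satisfies everything: constraint 1: r - p = 3; constraint 4: t + s = 13; constraint 6: p + r = 15, and the others follow.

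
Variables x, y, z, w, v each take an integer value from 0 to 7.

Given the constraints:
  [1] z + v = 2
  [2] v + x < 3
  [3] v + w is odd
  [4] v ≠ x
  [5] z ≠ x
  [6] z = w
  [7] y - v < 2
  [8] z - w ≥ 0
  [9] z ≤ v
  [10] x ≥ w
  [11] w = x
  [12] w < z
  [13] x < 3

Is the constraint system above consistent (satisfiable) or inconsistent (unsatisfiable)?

Unsatisfiable

From constraints 6 and 11, z = w = x, so z = x. But constraint 5 says z ≠ x. Contradiction.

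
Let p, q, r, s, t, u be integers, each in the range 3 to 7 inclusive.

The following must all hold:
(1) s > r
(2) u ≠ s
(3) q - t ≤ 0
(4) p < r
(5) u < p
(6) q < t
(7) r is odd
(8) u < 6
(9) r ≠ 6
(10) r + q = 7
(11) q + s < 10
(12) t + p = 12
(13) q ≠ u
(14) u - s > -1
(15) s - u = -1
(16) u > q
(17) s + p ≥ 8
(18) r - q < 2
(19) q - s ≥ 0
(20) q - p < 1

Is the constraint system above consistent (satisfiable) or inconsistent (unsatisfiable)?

Constraints 1, 4, 5, 16, and 19 give r < s, s ≤ q, q < u, u < p, p < r. Chaining: r < s ≤ q < u < p < r, which forces r < r — impossible.

Unsatisfiable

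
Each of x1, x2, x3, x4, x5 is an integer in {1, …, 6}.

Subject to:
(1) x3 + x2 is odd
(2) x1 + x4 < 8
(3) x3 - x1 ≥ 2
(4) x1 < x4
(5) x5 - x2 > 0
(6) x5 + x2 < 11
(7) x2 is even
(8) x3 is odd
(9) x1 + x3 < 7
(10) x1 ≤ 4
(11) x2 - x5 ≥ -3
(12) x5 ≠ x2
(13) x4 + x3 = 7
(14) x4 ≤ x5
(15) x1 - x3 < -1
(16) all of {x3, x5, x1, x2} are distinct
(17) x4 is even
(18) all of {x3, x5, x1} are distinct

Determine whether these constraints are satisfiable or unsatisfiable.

Setting (x1, x2, x3, x4, x5) = (1, 4, 3, 4, 5) satisfies everything: constraint 2: x1 + x4 = 5; constraint 3: x3 - x1 = 2, and the others follow.

Satisfiable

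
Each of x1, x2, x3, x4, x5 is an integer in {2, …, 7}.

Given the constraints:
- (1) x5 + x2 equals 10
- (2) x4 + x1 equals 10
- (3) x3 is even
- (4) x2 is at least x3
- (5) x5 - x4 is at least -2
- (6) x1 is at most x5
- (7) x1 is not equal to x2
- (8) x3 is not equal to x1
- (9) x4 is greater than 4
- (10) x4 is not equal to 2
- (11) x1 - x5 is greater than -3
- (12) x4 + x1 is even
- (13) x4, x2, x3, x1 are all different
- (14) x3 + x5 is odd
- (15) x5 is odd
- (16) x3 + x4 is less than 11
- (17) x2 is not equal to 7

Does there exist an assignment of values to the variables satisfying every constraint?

Satisfiable

One satisfying assignment is x1 = 3, x2 = 5, x3 = 2, x4 = 7, x5 = 5.
For the less obvious constraints — constraint 1: x5 + x2 = 10; constraint 2: x4 + x1 = 10; constraint 5: x5 - x4 = -2 — and the others hold by inspection.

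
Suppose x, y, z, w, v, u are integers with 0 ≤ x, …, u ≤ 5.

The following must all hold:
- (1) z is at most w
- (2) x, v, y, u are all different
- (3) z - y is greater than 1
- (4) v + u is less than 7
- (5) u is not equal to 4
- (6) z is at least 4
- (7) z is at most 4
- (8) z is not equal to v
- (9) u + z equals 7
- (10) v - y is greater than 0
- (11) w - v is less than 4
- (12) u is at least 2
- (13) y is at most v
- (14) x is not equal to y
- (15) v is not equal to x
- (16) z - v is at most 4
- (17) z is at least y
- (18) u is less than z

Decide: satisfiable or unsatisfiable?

Setting (x, y, z, w, v, u) = (5, 0, 4, 4, 1, 3) satisfies everything: constraint 3: z - y = 4; constraint 4: v + u = 4, and the others follow.

Satisfiable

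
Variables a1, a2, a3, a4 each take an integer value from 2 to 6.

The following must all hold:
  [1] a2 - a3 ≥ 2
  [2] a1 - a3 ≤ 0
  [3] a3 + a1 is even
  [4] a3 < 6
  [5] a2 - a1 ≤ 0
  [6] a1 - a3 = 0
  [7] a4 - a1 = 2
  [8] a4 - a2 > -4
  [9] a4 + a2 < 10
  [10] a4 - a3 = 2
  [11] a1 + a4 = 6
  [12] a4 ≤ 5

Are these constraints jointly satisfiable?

Constraints 1, 2, and 5 give a3 − a1 ≥ 0, a1 − a2 ≥ 0, a2 − a3 ≥ 2.
Adding all 3 inequalities: the left sides telescope to 0, and the right sides sum to 0 + 0 + 2 = 2. So 0 ≥ 2, which is false.

Unsatisfiable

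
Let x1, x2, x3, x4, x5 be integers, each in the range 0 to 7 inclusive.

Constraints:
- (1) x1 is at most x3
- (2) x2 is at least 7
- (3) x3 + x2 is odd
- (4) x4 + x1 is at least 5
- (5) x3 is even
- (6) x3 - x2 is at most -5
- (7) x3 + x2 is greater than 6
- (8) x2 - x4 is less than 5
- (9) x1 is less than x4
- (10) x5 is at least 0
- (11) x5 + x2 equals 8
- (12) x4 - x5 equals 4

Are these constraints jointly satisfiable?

Satisfiable

One satisfying assignment is x1 = 0, x2 = 7, x3 = 2, x4 = 5, x5 = 1.
For the less obvious constraints — constraint 4: x4 + x1 = 5; constraint 6: x3 - x2 = -5; constraint 7: x3 + x2 = 9 — and the others hold by inspection.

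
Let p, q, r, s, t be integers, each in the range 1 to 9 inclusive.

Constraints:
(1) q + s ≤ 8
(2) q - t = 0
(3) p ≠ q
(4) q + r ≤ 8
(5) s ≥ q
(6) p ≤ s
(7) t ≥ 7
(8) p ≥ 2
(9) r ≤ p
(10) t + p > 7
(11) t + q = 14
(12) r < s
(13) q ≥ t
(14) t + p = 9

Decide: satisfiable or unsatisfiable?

Unsatisfiable

From constraints 7 and 13: q ≥ t ≥ 7. From constraints 6 and 8: s ≥ p ≥ 2. Hence q + s ≥ 9. But constraint 1 requires q + s ≤ 8, and 8 < 9. Contradiction.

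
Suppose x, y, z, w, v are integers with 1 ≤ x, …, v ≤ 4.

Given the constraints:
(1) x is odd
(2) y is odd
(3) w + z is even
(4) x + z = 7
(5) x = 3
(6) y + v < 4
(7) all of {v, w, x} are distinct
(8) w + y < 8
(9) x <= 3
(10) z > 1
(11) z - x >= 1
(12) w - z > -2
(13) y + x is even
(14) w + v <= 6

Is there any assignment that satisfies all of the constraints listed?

Satisfiable

The assignment x = 3, y = 1, z = 4, w = 4, v = 2 works:
  constraint 4 holds since x + z = 7.
  constraint 6 holds since y + v = 3.
The rest check out directly.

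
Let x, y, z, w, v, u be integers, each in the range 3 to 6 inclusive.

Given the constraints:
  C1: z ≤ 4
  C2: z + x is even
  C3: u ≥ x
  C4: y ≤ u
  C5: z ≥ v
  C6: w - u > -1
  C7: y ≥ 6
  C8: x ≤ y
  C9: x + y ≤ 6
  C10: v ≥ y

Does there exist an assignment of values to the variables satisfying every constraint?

Unsatisfiable

From constraints 7 and 10: v ≥ y and y ≥ 6, so v ≥ 6. From constraints 1 and 5: v ≤ z and z ≤ 4, so v ≤ 4. But 4 < 6, so no value of v works.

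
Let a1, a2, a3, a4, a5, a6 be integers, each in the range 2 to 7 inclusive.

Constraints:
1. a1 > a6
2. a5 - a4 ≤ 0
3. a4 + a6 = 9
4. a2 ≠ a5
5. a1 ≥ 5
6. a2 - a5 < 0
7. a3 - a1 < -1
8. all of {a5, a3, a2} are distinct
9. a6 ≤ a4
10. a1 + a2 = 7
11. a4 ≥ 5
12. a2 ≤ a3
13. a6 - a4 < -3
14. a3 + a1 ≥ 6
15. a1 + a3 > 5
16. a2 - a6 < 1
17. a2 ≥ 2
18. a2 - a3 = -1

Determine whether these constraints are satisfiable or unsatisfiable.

Take a1 = 5, a2 = 2, a3 = 3, a4 = 7, a5 = 5, a6 = 2. Then constraint 2: a5 - a4 = -2; constraint 3: a4 + a6 = 9; constraint 6: a2 - a5 = -3, and every other listed constraint is also met.

Satisfiable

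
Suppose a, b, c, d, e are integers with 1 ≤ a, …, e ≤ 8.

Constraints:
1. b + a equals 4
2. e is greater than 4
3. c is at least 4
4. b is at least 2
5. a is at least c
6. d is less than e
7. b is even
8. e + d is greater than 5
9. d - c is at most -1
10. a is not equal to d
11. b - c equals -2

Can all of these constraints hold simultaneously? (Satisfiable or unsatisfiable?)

From constraint 4: b ≥ 2. From constraints 3 and 5: a ≥ c ≥ 4. Hence b + a ≥ 6. But constraint 1 requires b + a = 4, and 4 < 6. Contradiction.

Unsatisfiable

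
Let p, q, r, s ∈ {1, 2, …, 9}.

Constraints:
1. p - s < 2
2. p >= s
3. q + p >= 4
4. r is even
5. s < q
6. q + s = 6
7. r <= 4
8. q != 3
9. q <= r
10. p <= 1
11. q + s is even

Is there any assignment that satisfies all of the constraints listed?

Unsatisfiable

From constraints 7 and 9: q ≤ r ≤ 4. From constraints 2 and 10: s ≤ p ≤ 1. Hence q + s ≤ 5. But constraint 6 requires q + s = 6, and 6 > 5. Contradiction.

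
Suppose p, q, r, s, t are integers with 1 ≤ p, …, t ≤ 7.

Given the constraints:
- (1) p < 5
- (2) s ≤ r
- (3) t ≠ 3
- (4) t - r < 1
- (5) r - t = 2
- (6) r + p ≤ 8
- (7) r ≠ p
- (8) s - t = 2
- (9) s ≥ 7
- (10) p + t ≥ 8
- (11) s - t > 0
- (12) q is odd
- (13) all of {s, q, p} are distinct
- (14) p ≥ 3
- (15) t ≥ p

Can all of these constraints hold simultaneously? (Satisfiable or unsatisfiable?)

From constraints 2 and 9: r ≥ s ≥ 7. From constraint 14: p ≥ 3. Hence r + p ≥ 10. But constraint 6 requires r + p ≤ 8, and 8 < 10. Contradiction.

Unsatisfiable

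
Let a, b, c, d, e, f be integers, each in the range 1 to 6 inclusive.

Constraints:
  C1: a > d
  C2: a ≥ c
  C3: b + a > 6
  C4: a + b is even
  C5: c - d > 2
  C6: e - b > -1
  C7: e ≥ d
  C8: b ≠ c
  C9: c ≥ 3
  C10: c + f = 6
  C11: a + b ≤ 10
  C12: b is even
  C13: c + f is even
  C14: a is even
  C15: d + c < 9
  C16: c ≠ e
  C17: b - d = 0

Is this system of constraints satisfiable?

Satisfiable

Try a = 6, b = 2, c = 5, d = 2, e = 3, f = 1.
Check constraint 3: b + a = 8; constraint 5: c - d = 3. The remaining constraints are straightforward to verify.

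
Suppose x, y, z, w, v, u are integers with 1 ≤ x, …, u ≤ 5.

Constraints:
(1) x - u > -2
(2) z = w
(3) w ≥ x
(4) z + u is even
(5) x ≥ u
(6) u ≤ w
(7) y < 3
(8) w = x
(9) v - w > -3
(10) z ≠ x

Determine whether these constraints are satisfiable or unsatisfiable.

Unsatisfiable

From constraints 2 and 8, z = w = x, so z = x. But constraint 10 says z ≠ x. Contradiction.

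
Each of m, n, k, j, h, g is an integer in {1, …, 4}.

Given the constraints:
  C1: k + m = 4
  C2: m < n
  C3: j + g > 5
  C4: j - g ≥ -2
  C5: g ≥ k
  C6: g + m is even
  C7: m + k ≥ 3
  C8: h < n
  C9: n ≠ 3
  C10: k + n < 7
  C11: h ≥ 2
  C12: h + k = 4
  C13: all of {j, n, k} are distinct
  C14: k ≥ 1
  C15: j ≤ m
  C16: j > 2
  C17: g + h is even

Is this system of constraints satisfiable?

The assignment m = 3, n = 4, k = 1, j = 3, h = 3, g = 3 works:
  constraint 1 holds since k + m = 4.
  constraint 3 holds since j + g = 6.
  constraint 4 holds since j - g = 0.
The rest check out directly.

Satisfiable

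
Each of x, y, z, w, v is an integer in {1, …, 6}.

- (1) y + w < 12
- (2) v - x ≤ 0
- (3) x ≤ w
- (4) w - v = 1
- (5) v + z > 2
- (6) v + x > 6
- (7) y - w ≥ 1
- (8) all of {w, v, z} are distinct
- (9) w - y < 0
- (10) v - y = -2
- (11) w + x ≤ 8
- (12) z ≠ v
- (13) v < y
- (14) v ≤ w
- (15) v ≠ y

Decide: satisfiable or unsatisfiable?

Satisfiable

Try x = 4, y = 5, z = 1, w = 4, v = 3.
Check constraint 1: y + w = 9; constraint 2: v - x = -1. The remaining constraints are straightforward to verify.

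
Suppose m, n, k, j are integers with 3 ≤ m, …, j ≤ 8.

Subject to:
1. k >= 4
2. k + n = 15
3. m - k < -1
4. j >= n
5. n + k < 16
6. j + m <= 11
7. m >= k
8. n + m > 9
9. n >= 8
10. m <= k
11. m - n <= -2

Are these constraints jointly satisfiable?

From constraints 4 and 9: j ≥ n ≥ 8. From constraints 1 and 7: m ≥ k ≥ 4. Hence j + m ≥ 12. But constraint 6 requires j + m ≤ 11, and 11 < 12. Contradiction.

Unsatisfiable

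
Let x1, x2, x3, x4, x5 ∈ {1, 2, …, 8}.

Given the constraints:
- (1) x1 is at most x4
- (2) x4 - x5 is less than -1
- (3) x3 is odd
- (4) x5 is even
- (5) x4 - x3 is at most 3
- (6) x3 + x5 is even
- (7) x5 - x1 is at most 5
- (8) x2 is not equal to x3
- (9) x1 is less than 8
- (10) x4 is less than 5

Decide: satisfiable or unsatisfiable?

Unsatisfiable

Constraint 3 makes x3 odd and constraint 4 makes x5 even, so x3 + x5 must be odd. Constraint 6 says x3 + x5 is even — contradiction.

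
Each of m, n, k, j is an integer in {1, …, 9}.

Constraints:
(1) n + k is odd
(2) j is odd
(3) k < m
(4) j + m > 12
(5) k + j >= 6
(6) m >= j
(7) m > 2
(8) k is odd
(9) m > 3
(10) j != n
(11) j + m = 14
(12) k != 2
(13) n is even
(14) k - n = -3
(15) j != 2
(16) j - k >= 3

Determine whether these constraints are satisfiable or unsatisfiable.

Satisfiable

Try m = 7, n = 4, k = 1, j = 7.
Check constraint 4: j + m = 14; constraint 5: k + j = 8. The remaining constraints are straightforward to verify.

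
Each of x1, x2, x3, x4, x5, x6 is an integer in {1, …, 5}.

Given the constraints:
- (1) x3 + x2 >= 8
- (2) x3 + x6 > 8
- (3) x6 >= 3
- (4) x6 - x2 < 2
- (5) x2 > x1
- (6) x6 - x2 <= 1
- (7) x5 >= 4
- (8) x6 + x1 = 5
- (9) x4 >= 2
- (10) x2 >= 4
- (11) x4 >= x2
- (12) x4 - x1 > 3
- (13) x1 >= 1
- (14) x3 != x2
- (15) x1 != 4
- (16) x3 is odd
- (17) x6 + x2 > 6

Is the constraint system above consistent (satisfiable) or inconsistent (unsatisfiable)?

The assignment x1 = 1, x2 = 4, x3 = 5, x4 = 5, x5 = 5, x6 = 4 works:
  constraint 1 holds since x3 + x2 = 9.
  constraint 2 holds since x3 + x6 = 9.
The rest check out directly.

Satisfiable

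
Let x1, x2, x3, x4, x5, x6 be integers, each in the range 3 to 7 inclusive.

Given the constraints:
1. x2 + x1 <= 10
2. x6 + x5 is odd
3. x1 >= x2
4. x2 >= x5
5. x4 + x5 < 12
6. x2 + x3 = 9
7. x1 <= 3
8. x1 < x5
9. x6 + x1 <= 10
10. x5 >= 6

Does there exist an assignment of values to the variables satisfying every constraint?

Unsatisfiable

From constraints 4 and 10: x2 ≥ x5 and x5 ≥ 6, so x2 ≥ 6. From constraints 3 and 7: x2 ≤ x1 and x1 ≤ 3, so x2 ≤ 3. But 3 < 6, so no value of x2 works.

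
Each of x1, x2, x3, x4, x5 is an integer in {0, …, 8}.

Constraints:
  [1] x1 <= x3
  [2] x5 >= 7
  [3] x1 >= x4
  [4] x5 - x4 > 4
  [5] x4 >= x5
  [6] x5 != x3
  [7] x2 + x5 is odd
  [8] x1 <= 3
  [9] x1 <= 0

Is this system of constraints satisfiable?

Unsatisfiable

From constraints 2 and 5: x4 ≥ x5 and x5 ≥ 7, so x4 ≥ 7. From constraints 3 and 8: x4 ≤ x1 and x1 ≤ 3, so x4 ≤ 3. But 3 < 7, so no value of x4 works.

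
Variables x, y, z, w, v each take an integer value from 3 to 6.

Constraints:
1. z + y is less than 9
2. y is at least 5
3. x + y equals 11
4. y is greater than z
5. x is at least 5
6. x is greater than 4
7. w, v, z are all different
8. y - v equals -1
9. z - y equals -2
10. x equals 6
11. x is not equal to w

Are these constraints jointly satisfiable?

Satisfiable

The assignment x = 6, y = 5, z = 3, w = 5, v = 6 works:
  constraint 1 holds since z + y = 8.
  constraint 3 holds since x + y = 11.
  constraint 8 holds since y - v = -1.
The rest check out directly.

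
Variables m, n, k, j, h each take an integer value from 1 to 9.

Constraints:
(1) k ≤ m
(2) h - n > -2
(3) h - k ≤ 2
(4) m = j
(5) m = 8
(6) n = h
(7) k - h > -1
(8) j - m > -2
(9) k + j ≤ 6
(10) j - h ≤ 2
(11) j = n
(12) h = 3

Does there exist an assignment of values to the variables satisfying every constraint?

Constraint 5 fixes m = 8 and constraint 12 fixes h = 3. Constraints 4, 6, and 11 give m = j = n = h, so m = h. But 8 ≠ 3 — contradiction.

Unsatisfiable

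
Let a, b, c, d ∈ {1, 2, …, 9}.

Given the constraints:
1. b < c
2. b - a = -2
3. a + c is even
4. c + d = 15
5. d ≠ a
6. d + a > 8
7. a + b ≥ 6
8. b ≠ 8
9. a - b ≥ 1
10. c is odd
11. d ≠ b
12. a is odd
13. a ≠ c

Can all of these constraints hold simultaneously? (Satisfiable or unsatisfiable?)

Satisfiable

One satisfying assignment is a = 5, b = 3, c = 9, d = 6.
For the less obvious constraints — constraint 2: b - a = -2; constraint 4: c + d = 15 — and the others hold by inspection.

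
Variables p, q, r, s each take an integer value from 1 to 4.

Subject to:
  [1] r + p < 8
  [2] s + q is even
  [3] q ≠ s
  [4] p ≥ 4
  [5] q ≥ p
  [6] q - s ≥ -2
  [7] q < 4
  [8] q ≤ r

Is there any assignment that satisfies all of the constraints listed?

From constraints 4 and 5: q ≥ p and p ≥ 4, so q ≥ 4. From constraint 7: q ≤ 3. But 3 < 4, so no value of q works.

Unsatisfiable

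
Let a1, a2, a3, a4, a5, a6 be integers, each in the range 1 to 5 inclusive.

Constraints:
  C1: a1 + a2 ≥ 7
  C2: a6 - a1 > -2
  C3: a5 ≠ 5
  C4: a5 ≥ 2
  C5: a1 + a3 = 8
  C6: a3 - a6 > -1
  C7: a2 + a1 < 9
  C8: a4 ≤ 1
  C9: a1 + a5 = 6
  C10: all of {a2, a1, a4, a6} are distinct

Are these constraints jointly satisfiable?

Setting (a1, a2, a3, a4, a5, a6) = (3, 5, 5, 1, 3, 4) satisfies everything: constraint 1: a1 + a2 = 8; constraint 2: a6 - a1 = 1, and the others follow.

Satisfiable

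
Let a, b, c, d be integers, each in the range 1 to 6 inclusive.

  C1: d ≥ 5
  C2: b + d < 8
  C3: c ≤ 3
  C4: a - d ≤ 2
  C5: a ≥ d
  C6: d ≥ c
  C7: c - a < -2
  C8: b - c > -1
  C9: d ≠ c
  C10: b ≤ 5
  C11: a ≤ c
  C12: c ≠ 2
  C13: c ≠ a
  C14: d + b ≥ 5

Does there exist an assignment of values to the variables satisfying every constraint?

From constraints 1 and 5: a ≥ d and d ≥ 5, so a ≥ 5. From constraints 3 and 11: a ≤ c and c ≤ 3, so a ≤ 3. But 3 < 5, so no value of a works.

Unsatisfiable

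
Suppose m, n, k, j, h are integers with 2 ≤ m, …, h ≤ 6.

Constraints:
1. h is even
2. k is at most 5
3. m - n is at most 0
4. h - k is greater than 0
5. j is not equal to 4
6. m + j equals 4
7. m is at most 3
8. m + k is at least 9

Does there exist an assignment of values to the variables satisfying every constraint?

Unsatisfiable

From constraint 7: m ≤ 3. From constraint 2: k ≤ 5. Hence m + k ≤ 8. But constraint 8 requires m + k ≥ 9, and 9 > 8. Contradiction.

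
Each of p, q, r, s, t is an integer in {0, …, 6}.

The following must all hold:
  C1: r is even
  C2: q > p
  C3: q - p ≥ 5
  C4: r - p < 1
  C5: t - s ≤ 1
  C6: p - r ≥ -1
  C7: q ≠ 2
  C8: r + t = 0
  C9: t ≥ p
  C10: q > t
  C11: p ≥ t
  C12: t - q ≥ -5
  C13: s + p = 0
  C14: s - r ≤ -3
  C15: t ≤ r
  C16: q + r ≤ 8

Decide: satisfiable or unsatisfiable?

Constraints 3, 5, 6, 12, and 14 give p − r ≥ -1, r − s ≥ 3, s − t ≥ -1, t − q ≥ -5, q − p ≥ 5.
Adding all 5 inequalities: the left sides telescope to 0, and the right sides sum to (-1) + 3 + (-1) + (-5) + 5 = 1. So 0 ≥ 1, which is false.

Unsatisfiable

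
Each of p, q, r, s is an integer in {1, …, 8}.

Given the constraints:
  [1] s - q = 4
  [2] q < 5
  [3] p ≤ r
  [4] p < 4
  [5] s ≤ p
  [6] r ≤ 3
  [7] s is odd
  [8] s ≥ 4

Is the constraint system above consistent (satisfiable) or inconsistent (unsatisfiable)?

From constraints 5 and 8: p ≥ s and s ≥ 4, so p ≥ 4. From constraints 3 and 6: p ≤ r and r ≤ 3, so p ≤ 3. But 3 < 4, so no value of p works.

Unsatisfiable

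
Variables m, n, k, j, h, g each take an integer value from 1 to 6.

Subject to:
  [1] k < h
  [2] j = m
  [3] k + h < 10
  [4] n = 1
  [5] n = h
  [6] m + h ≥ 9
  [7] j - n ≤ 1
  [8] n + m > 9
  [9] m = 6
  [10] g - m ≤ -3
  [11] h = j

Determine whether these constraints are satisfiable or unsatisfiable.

Constraint 4 fixes n = 1 and constraint 9 fixes m = 6. Constraints 2, 5, and 11 give n = h = j = m, so n = m. But 1 ≠ 6 — contradiction.

Unsatisfiable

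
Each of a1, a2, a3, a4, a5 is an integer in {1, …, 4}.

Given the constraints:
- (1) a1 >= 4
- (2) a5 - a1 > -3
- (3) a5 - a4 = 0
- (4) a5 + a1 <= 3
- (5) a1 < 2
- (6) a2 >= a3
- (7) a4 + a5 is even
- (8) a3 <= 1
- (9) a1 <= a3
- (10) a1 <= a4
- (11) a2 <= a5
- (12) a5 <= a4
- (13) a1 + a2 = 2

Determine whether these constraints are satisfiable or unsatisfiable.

From constraint 1: a1 ≥ 4. From constraints 8 and 9: a1 ≤ a3 and a3 ≤ 1, so a1 ≤ 1. But 1 < 4, so no value of a1 works.

Unsatisfiable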